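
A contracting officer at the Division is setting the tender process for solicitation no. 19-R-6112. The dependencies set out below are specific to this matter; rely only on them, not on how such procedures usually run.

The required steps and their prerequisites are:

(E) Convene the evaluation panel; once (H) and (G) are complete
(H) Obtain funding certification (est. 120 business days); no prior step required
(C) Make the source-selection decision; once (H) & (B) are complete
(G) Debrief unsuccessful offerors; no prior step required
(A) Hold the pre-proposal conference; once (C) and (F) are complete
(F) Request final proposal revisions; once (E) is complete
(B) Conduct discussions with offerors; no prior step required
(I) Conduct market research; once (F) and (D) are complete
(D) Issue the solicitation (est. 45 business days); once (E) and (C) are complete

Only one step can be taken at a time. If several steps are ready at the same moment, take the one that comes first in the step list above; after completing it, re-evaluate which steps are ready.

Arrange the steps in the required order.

(H), (G), (E), (F), (B), (C), (A), (D), (I)

(H), (G) and (B) have no prerequisites; (H) is listed earlier, so (H) is first.
Now (G) and (B) have their prerequisites met. (G) is listed earlier, so (G) next.
(E) now also ready, so the ready set is {(E), (B)}; (E) is listed earlier → (E).
(F) now also ready, so the ready set is {(F), (B)}; (F) is listed earlier → (F).
That leaves (B) as the only ready step → (B).
(C) needed (H) and (B), now all done → (C).
Ready: (A) and (D). (A) is listed earlier → (A).
(D) needed (E) and (C), now all done → (D).
Next only (I) has its prerequisites met → (I).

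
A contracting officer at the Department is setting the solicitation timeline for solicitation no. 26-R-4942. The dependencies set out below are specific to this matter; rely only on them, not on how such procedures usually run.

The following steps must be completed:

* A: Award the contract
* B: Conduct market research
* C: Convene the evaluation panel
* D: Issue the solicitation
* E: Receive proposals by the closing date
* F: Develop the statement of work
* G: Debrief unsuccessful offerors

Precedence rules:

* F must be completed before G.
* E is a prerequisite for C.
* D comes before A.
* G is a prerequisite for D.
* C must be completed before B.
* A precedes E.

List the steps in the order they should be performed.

F has no prerequisites → F first.
Next only G has its prerequisites met → G.
Next only D has its prerequisites met → D.
A needed D, now all done → A.
E needed A, now all done → E.
That leaves C as the only ready step → C.
Next only B has its prerequisites met → B.

F G D A E C B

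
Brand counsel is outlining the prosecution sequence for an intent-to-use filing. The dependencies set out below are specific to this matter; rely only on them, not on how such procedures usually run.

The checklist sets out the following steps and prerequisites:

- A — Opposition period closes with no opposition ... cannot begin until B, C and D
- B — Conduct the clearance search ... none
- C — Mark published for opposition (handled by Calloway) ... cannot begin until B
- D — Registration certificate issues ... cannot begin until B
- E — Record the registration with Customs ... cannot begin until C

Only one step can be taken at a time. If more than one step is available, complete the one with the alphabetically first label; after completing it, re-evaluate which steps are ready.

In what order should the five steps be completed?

B, C, D, A, E

B has no prerequisites → B first.
C and D are both available; C has the earlier label → C.
E now also ready, so the ready set is {D, E}; D has the earlier label → D.
A now also ready, so the ready set is {A, E}; A has the earlier label → A.
E needed C, now all done → E.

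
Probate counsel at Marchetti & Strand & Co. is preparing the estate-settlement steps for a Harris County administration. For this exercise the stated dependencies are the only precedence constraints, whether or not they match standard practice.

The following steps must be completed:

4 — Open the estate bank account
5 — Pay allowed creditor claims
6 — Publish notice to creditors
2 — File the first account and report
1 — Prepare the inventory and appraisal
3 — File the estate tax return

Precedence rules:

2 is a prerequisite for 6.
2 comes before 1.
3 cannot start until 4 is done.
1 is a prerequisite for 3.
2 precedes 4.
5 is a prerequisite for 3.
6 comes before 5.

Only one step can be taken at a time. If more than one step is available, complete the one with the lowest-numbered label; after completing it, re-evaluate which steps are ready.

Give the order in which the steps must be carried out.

2, 1, 4, 6, 5, 3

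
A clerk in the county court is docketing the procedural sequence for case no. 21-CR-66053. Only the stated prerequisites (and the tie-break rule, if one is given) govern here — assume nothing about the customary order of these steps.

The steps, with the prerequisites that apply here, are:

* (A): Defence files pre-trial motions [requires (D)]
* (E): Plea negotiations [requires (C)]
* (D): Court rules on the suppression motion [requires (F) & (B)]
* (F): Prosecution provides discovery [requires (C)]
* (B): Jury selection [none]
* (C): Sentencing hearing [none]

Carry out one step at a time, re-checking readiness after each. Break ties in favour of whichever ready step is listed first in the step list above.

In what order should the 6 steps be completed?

(B), (C), (E), (F), (D), (A)

(B) and (C) have no prerequisites; (B) is listed earlier, so (B) is first.
Next only (C) has its prerequisites met → (C).
Ready: (E) and (F). (E) is listed earlier → (E).
Next only (F) has its prerequisites met → (F).
(D) needed (F) and (B), now all done → (D).
(A) is the only step now ready → (A).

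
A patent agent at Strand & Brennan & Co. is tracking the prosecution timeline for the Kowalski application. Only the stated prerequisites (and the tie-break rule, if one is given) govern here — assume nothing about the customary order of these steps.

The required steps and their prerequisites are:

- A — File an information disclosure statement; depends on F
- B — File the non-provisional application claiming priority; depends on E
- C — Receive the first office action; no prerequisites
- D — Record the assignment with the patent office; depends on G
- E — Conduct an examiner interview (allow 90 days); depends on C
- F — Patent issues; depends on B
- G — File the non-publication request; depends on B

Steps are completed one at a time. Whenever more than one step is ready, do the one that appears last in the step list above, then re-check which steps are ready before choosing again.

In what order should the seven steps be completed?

Only C has no prerequisites, so it is first.
E is the only step now ready → E.
B needed E, now all done → B.
G and F are both available; G is listed later → G.
F and D are both available; F is listed later → F.
Ready: D and A. D is listed later → D.
A is the only step now ready → A.

C → E → B → G → F → D → A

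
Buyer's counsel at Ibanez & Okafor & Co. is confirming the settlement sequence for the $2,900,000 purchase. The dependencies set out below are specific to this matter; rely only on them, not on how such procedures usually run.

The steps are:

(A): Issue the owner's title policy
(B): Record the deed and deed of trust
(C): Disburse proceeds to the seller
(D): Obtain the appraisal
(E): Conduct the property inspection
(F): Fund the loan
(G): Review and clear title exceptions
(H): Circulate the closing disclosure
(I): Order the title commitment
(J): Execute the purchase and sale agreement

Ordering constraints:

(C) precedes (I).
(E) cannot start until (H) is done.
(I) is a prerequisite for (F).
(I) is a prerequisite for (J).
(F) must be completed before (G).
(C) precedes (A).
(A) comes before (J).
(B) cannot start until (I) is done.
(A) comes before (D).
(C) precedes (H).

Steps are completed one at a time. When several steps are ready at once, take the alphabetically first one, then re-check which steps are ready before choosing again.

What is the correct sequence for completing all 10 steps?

(C), (A), (D), (H), (E), (I), (B), (F), (G), (J)

Only (C) has no prerequisites, so it is first.
(A), (H) and (I) are all available; (A) has the earlier label → (A).
Ready: (D), (H) and (I). (D) has the earlier label → (D).
(H) and (I) are both available; (H) has the earlier label → (H).
Ready: (E) and (I). (E) has the earlier label → (E).
(I) is the only step now ready → (I).
Now (B), (F) and (J) have their prerequisites met. (B) has the earlier label, so (B) next.
Now (F) and (J) have their prerequisites met. (F) has the earlier label, so (F) next.
(G) now also ready, so the ready set is {(G), (J)}; (G) has the earlier label → (G).
Next only (J) has its prerequisites met → (J).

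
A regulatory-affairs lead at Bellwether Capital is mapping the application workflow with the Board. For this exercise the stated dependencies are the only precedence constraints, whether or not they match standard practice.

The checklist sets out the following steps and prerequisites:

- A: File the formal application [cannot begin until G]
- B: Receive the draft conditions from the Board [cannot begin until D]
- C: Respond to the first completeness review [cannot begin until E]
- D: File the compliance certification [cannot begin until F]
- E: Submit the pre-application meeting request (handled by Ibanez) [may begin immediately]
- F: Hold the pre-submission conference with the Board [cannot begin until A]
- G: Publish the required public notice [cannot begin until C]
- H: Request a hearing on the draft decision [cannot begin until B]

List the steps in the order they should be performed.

E → C → G → A → F → D → B → H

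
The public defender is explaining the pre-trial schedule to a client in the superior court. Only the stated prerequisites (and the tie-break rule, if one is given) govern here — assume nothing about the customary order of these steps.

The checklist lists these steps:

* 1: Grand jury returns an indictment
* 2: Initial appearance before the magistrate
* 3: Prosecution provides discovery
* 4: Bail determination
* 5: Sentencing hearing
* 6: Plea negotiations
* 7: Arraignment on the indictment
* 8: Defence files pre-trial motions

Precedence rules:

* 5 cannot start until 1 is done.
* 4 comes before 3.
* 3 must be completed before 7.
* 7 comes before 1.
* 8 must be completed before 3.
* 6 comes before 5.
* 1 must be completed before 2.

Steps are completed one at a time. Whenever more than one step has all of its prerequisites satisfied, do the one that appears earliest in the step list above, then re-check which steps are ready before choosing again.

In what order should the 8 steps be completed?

4, 6, 8, 3, 7, 1, 2, 5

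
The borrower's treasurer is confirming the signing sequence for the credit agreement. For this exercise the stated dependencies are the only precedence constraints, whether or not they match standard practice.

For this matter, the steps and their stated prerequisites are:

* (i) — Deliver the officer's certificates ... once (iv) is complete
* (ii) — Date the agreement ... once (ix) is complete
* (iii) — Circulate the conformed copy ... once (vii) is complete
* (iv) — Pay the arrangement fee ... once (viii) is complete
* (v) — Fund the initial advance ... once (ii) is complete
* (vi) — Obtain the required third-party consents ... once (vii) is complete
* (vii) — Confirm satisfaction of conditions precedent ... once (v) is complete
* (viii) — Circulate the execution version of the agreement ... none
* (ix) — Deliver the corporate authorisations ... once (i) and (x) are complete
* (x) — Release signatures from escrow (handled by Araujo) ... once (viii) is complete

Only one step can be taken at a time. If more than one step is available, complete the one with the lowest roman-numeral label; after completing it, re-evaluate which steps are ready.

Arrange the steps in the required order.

(viii) has no prerequisites → (viii) first.
Now (iv) and (x) have their prerequisites met. (iv) has the earlier label, so (iv) next.
(i) now also ready, so the ready set is {(i), (x)}; (i) has the earlier label → (i).
(x) needed (viii), now all done → (x).
(ix) needed (i) and (x), now all done → (ix).
(ii) needed (ix), now all done → (ii).
(v) needed (ii), now all done → (v).
(vii) needed (v), now all done → (vii).
Ready: (iii) and (vi). (iii) has the earlier label → (iii).
That leaves (vi) as the only ready step → (vi).

(viii), (iv), (i), (x), (ix), (ii), (v), (vii), (iii), (vi)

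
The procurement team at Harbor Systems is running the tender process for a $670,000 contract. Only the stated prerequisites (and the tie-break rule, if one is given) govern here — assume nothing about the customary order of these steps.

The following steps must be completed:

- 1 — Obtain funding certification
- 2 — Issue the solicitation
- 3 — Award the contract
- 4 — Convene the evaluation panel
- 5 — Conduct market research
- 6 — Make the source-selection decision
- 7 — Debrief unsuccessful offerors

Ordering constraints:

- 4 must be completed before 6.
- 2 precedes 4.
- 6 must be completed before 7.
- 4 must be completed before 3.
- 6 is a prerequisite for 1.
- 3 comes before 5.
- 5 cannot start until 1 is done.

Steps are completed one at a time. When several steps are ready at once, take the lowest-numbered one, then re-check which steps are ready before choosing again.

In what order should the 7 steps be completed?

2, 4, 3, 6, 1, 5, 7

2 has no prerequisites → 2 first.
That leaves 4 as the only ready step → 4.
3 and 6 are both available; 3 has the earlier label → 3.
6 needed 4, now all done → 6.
Ready: 1 and 7. 1 has the earlier label → 1.
Ready: 5 and 7. 5 has the earlier label → 5.
That leaves 7 as the only ready step → 7.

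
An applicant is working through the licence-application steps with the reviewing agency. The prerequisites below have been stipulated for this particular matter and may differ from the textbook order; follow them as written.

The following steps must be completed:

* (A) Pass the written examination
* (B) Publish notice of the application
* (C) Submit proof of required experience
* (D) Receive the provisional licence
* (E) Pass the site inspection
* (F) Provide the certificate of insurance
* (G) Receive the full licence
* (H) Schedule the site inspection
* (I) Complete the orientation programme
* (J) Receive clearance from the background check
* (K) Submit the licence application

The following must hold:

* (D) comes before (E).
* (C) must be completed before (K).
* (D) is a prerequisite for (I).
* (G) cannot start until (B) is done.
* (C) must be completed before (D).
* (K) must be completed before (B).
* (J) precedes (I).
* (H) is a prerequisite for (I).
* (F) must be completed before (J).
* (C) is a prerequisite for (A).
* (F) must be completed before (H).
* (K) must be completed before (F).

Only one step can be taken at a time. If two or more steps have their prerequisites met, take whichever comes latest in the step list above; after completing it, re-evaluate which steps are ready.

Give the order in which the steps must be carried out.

(C), (K), (F), (J), (H), (D), (I), (E), (B), (G), (A)

(C) has no prerequisites → (C) first.
(K), (D) and (A) are all available; (K) is listed later → (K).
Now (F), (D), (B) and (A) have their prerequisites met. (F) is listed later, so (F) next.
Now (J), (H), (D), (B) and (A) have their prerequisites met. (J) is listed later, so (J) next.
Ready: (H), (D), (B) and (A). (H) is listed later → (H).
Now (D), (B) and (A) have their prerequisites met. (D) is listed later, so (D) next.
Now (I), (E), (B) and (A) have their prerequisites met. (I) is listed later, so (I) next.
Now (E), (B) and (A) have their prerequisites met. (E) is listed later, so (E) next.
Now (B) and (A) have their prerequisites met. (B) is listed later, so (B) next.
Now (G) and (A) have their prerequisites met. (G) is listed later, so (G) next.
Next only (A) has its prerequisites met → (A).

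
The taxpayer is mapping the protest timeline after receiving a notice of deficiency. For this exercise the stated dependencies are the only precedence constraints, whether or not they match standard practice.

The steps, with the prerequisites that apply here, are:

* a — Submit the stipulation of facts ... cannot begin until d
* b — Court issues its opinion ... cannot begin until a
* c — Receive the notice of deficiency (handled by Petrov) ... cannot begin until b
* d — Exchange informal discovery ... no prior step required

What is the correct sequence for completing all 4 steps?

d a b c

Only d has no prerequisites, so it is first.
Next only a has its prerequisites met → a.
b needed a, now all done → b.
That leaves c as the only ready step → c.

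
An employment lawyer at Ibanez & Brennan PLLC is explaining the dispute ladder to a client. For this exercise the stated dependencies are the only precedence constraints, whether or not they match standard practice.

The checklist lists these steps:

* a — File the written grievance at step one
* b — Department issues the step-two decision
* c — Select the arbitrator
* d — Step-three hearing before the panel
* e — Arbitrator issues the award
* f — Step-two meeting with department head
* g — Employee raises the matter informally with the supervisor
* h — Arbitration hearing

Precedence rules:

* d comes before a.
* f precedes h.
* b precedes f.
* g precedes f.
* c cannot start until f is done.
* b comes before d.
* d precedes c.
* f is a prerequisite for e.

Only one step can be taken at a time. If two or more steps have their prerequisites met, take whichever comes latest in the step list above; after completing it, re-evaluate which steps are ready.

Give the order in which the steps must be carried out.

g → b → f → h → e → d → c → a

g and b have no prerequisites; g is listed later, so g is first.
b is the only step now ready → b.
Ready: f and d. f is listed later → f.
Now h, e and d have their prerequisites met. h is listed later, so h next.
Ready: e and d. e is listed later → e.
d needed b, now all done → d.
c and a are both available; c is listed later → c.
a needed d, now all done → a.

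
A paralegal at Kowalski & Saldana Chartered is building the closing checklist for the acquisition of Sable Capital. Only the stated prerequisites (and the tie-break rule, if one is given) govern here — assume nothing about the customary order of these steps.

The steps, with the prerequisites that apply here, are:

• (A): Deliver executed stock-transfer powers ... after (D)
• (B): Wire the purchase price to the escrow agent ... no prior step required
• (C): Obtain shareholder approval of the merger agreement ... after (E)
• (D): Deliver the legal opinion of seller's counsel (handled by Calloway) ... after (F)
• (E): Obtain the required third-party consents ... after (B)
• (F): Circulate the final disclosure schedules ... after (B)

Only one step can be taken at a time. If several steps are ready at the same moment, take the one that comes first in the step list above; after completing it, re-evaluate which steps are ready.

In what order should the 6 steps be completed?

Only (B) has no prerequisites, so it is first.
(E) and (F) are both available; (E) is listed earlier → (E).
(C) and (F) are both available; (C) is listed earlier → (C).
(F) needed (B), now all done → (F).
That leaves (D) as the only ready step → (D).
That leaves (A) as the only ready step → (A).

(B) → (E) → (C) → (F) → (D) → (A)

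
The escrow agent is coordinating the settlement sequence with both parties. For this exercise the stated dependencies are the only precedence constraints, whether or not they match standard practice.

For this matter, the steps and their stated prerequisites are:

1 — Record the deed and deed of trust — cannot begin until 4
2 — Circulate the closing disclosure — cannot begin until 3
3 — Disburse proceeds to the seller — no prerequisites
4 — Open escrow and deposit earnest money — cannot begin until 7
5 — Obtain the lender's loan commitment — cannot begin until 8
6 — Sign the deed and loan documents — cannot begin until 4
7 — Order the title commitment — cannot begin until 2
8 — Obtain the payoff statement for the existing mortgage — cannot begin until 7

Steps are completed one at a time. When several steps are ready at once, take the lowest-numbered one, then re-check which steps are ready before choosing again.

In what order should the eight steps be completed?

Only 3 has no prerequisites, so it is first.
2 needed 3, now all done → 2.
7 is the only step now ready → 7.
4 and 8 are both available; 4 has the earlier label → 4.
1 and 6 now also ready, so the ready set is {1, 6, 8}; 1 has the earlier label → 1.
Ready: 6 and 8. 6 has the earlier label → 6.
8 is the only step now ready → 8.
That leaves 5 as the only ready step → 5.

3, 2, 7, 4, 1, 6, 8, 5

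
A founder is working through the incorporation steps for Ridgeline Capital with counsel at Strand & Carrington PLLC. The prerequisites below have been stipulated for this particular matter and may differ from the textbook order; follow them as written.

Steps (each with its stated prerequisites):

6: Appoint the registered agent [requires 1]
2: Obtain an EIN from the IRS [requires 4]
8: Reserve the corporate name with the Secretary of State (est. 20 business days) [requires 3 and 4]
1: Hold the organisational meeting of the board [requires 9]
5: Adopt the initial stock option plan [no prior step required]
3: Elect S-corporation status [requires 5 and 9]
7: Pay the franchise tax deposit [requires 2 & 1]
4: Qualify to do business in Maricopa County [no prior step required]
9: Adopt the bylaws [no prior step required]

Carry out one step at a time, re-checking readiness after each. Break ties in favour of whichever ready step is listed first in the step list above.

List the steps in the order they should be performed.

5, 4, 2, 9, 1, 6, 3, 8, 7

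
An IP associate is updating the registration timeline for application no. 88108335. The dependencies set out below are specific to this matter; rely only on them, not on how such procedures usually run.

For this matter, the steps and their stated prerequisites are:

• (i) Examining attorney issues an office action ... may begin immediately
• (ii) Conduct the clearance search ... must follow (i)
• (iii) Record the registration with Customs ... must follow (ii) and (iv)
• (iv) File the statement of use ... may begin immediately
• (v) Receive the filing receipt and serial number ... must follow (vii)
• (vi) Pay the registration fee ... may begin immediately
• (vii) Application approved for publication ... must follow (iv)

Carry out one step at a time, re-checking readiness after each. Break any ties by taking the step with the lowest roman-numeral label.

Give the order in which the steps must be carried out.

(i), (iv) and (vi) have no prerequisites; (i) has the earlier label, so (i) is first.
(ii) now also ready, so the ready set is {(ii), (iv), (vi)}; (ii) has the earlier label → (ii).
Ready: (iv) and (vi). (iv) has the earlier label → (iv).
(iii) and (vii) now also ready, so the ready set is {(iii), (vi), (vii)}; (iii) has the earlier label → (iii).
Ready: (vi) and (vii). (vi) has the earlier label → (vi).
That leaves (vii) as the only ready step → (vii).
(v) is the only step now ready → (v).

(i) → (ii) → (iv) → (iii) → (vi) → (vii) → (v)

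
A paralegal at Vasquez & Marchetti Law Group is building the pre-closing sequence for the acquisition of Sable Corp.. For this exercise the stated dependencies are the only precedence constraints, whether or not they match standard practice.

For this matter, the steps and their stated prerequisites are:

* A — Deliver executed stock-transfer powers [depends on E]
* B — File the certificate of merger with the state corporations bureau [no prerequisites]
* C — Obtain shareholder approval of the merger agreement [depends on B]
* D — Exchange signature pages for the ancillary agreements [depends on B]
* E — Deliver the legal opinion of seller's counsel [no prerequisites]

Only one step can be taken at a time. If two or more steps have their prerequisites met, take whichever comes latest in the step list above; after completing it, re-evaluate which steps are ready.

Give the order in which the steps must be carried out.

E and B have no prerequisites; E is listed later, so E is first.
A now also ready, so the ready set is {B, A}; B is listed later → B.
D, C and A are all available; D is listed later → D.
Now C and A have their prerequisites met. C is listed later, so C next.
A is the only step now ready → A.

E → B → D → C → A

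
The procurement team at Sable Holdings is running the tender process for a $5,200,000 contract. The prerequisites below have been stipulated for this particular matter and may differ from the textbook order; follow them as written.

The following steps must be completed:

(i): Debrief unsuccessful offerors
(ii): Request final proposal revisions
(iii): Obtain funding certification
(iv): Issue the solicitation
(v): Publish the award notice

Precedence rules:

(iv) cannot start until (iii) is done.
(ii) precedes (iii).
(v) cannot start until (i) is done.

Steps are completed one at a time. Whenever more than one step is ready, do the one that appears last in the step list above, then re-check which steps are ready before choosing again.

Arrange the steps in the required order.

(ii) and (i) have no prerequisites; (ii) is listed later, so (ii) is first.
Ready: (iii) and (i). (iii) is listed later → (iii).
(iv) now also ready, so the ready set is {(iv), (i)}; (iv) is listed later → (iv).
(i) is the only step now ready → (i).
That leaves (v) as the only ready step → (v).

(ii) (iii) (iv) (i) (v)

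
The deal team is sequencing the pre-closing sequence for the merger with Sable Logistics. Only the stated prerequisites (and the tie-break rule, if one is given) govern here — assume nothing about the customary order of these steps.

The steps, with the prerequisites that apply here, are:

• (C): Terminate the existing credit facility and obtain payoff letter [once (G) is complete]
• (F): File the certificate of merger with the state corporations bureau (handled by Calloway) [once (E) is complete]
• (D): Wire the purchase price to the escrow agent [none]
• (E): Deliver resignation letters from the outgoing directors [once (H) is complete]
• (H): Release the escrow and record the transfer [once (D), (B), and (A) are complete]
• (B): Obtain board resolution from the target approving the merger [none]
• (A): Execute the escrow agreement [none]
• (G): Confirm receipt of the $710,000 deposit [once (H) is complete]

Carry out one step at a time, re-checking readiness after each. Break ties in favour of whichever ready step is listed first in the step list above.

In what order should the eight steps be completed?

Nothing is required for (D), (B) and (A). (D) is listed earlier → (D) first.
Now (B) and (A) have their prerequisites met. (B) is listed earlier, so (B) next.
(A) is the only step now ready → (A).
(H) needed (D), (B) and (A), now all done → (H).
Now (E) and (G) have their prerequisites met. (E) is listed earlier, so (E) next.
Ready: (F) and (G). (F) is listed earlier → (F).
(G) is the only step now ready → (G).
(C) needed (G), now all done → (C).

(D), (B), (A), (H), (E), (F), (G), (C)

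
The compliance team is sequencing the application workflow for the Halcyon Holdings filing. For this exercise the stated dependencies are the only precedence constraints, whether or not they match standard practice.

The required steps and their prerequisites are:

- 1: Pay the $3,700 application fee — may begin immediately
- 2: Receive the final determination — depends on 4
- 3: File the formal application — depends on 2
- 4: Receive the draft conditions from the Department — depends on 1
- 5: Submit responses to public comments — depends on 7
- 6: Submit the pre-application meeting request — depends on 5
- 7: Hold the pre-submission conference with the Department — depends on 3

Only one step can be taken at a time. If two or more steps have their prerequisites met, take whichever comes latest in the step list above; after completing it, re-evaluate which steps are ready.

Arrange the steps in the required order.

1 is the only step with nothing outstanding, so it goes first.
4 is the only step now ready → 4.
Next only 2 has its prerequisites met → 2.
3 needed 2, now all done → 3.
7 needed 3, now all done → 7.
5 is the only step now ready → 5.
Next only 6 has its prerequisites met → 6.

1 4 2 3 7 5 6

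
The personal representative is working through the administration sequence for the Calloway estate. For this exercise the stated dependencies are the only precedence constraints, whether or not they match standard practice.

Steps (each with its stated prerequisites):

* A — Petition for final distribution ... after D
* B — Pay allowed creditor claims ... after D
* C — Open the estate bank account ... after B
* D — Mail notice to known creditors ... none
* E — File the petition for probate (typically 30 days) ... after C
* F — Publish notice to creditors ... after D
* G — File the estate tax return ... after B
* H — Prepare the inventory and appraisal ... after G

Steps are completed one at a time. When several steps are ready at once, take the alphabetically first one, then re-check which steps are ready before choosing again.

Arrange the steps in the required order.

D, A, B, C, E, F, G, H

D is the only step with nothing outstanding, so it goes first.
A, B and F are all available; A has the earlier label → A.
Now B and F have their prerequisites met. B has the earlier label, so B next.
Now C, F and G have their prerequisites met. C has the earlier label, so C next.
Ready: E, F and G. E has the earlier label → E.
Now F and G have their prerequisites met. F has the earlier label, so F next.
That leaves G as the only ready step → G.
That leaves H as the only ready step → H.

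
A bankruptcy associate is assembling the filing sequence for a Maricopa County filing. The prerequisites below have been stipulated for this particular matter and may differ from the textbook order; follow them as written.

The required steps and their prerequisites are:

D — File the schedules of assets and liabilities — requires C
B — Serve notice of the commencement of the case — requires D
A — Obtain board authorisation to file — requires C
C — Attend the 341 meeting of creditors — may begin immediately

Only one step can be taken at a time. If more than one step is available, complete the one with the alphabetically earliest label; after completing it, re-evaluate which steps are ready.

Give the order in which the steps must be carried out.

C, A, D, B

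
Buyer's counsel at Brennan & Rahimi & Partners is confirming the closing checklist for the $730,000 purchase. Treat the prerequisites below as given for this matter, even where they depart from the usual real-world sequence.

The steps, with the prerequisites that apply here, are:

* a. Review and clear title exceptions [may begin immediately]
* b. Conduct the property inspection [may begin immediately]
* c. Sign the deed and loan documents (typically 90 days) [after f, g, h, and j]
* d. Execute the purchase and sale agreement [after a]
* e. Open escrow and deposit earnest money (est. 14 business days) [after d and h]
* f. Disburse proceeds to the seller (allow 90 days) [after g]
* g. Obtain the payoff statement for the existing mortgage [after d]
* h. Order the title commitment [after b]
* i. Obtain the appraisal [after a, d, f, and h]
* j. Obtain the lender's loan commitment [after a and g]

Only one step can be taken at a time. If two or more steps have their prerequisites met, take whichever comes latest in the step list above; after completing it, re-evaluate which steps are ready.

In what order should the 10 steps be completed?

b h a d g j f i e c

Nothing is required for b and a. b is listed later → b first.
h now also ready, so the ready set is {h, a}; h is listed later → h.
Next only a has its prerequisites met → a.
d needed a, now all done → d.
g and e are both available; g is listed later → g.
j and f now also ready, so the ready set is {j, f, e}; j is listed later → j.
f and e are both available; f is listed later → f.
Now i, e and c have their prerequisites met. i is listed later, so i next.
Ready: e and c. e is listed later → e.
Next only c has its prerequisites met → c.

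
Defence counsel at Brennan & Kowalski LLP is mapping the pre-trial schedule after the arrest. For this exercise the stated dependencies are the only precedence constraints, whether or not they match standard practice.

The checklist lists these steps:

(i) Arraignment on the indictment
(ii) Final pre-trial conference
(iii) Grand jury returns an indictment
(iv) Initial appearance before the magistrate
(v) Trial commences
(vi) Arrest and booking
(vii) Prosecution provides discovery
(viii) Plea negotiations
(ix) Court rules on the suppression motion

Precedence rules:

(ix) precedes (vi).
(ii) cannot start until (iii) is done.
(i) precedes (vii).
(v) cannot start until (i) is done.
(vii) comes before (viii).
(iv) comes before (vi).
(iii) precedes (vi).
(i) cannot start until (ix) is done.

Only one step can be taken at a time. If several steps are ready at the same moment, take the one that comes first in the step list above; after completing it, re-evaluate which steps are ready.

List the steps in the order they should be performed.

Nothing is required for (iii), (iv) and (ix). (iii) is listed earlier → (iii) first.
(ii) now also ready, so the ready set is {(ii), (iv), (ix)}; (ii) is listed earlier → (ii).
Now (iv) and (ix) have their prerequisites met. (iv) is listed earlier, so (iv) next.
(ix) is the only step now ready → (ix).
Ready: (i) and (vi). (i) is listed earlier → (i).
Now (v), (vi) and (vii) have their prerequisites met. (v) is listed earlier, so (v) next.
Ready: (vi) and (vii). (vi) is listed earlier → (vi).
(vii) needed (i), now all done → (vii).
(viii) needed (vii), now all done → (viii).

(iii), (ii), (iv), (ix), (i), (v), (vi), (vii), (viii)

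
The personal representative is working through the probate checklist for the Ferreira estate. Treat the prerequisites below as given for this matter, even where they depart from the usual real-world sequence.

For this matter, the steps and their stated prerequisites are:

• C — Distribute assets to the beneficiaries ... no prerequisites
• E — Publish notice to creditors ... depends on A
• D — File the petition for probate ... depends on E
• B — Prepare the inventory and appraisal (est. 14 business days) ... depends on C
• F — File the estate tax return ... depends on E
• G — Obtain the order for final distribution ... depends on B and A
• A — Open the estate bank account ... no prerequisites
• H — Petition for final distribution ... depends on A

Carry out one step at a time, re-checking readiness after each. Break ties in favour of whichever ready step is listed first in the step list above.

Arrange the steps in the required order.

C → B → A → E → D → F → G → H

C and A have no prerequisites; C is listed earlier, so C is first.
B now also ready, so the ready set is {B, A}; B is listed earlier → B.
Next only A has its prerequisites met → A.
Ready: E, G and H. E is listed earlier → E.
Now D, F, G and H have their prerequisites met. D is listed earlier, so D next.
Now F, G and H have their prerequisites met. F is listed earlier, so F next.
G and H are both available; G is listed earlier → G.
Next only H has its prerequisites met → H.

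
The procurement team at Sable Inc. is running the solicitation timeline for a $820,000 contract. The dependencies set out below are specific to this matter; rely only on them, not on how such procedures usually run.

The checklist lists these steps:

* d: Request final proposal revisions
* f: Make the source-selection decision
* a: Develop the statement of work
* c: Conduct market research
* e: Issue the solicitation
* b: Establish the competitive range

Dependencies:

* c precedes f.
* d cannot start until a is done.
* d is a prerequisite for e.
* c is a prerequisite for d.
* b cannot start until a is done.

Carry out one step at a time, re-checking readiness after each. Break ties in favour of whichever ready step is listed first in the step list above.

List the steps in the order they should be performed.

a c d f e b

Nothing is required for a and c. a is listed earlier → a first.
b now also ready, so the ready set is {c, b}; c is listed earlier → c.
d and f now also ready, so the ready set is {d, f, b}; d is listed earlier → d.
e now also ready, so the ready set is {f, e, b}; f is listed earlier → f.
e and b are both available; e is listed earlier → e.
Next only b has its prerequisites met → b.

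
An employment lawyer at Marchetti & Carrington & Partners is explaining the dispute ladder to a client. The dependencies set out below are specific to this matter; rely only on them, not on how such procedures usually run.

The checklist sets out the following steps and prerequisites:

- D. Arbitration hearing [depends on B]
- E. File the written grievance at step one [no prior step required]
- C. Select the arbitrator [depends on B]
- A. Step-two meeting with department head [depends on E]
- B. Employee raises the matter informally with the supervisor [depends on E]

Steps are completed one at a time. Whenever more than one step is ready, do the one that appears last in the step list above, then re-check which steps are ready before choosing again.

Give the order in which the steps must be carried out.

E, B, A, C, D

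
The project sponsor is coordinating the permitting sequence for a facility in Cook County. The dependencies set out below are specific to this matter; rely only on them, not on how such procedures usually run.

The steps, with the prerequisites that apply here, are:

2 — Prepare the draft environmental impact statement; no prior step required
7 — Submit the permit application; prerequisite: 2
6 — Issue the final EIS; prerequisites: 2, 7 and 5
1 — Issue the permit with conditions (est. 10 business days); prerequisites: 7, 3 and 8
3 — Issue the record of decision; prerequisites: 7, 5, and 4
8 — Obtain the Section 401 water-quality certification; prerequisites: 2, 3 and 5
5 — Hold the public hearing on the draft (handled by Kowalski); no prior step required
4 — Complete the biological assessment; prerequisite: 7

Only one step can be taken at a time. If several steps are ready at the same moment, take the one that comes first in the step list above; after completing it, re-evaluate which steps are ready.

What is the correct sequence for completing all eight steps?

2 and 5 have no prerequisites; 2 is listed earlier, so 2 is first.
Ready: 7 and 5. 7 is listed earlier → 7.
5 and 4 are both available; 5 is listed earlier → 5.
6 and 4 are both available; 6 is listed earlier → 6.
Next only 4 has its prerequisites met → 4.
3 is the only step now ready → 3.
8 is the only step now ready → 8.
1 needed 7, 3 and 8, now all done → 1.

2 → 7 → 5 → 6 → 4 → 3 → 8 → 1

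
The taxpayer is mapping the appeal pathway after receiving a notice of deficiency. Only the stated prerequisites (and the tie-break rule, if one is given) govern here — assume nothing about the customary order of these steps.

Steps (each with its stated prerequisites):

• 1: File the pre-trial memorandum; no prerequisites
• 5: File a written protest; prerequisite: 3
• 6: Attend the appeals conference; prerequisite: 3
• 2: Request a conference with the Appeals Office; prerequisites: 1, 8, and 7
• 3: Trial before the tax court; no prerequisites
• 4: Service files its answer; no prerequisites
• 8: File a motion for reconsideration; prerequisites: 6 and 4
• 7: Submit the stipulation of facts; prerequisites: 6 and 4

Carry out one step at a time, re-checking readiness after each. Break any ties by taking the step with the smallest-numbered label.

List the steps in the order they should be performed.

1, 3, 4, 5, 6, 7, 8, 2

1, 3 and 4 have no prerequisites; 1 has the earlier label, so 1 is first.
Now 3 and 4 have their prerequisites met. 3 has the earlier label, so 3 next.
Ready: 4, 5 and 6. 4 has the earlier label → 4.
Now 5 and 6 have their prerequisites met. 5 has the earlier label, so 5 next.
6 needed 3, now all done → 6.
7 and 8 are both available; 7 has the earlier label → 7.
Next only 8 has its prerequisites met → 8.
2 is the only step now ready → 2.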